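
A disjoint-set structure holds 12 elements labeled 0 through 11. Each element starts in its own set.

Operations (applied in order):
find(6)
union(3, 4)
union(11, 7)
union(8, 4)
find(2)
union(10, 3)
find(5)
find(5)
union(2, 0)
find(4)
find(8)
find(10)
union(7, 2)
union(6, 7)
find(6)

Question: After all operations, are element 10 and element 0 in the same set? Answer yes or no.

Step 1: find(6) -> no change; set of 6 is {6}
Step 2: union(3, 4) -> merged; set of 3 now {3, 4}
Step 3: union(11, 7) -> merged; set of 11 now {7, 11}
Step 4: union(8, 4) -> merged; set of 8 now {3, 4, 8}
Step 5: find(2) -> no change; set of 2 is {2}
Step 6: union(10, 3) -> merged; set of 10 now {3, 4, 8, 10}
Step 7: find(5) -> no change; set of 5 is {5}
Step 8: find(5) -> no change; set of 5 is {5}
Step 9: union(2, 0) -> merged; set of 2 now {0, 2}
Step 10: find(4) -> no change; set of 4 is {3, 4, 8, 10}
Step 11: find(8) -> no change; set of 8 is {3, 4, 8, 10}
Step 12: find(10) -> no change; set of 10 is {3, 4, 8, 10}
Step 13: union(7, 2) -> merged; set of 7 now {0, 2, 7, 11}
Step 14: union(6, 7) -> merged; set of 6 now {0, 2, 6, 7, 11}
Step 15: find(6) -> no change; set of 6 is {0, 2, 6, 7, 11}
Set of 10: {3, 4, 8, 10}; 0 is not a member.

Answer: no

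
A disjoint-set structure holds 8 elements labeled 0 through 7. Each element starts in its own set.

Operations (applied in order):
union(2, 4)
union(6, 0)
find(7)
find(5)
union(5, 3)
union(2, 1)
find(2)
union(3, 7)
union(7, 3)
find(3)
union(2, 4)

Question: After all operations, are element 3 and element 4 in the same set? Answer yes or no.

Answer: no

Derivation:
Step 1: union(2, 4) -> merged; set of 2 now {2, 4}
Step 2: union(6, 0) -> merged; set of 6 now {0, 6}
Step 3: find(7) -> no change; set of 7 is {7}
Step 4: find(5) -> no change; set of 5 is {5}
Step 5: union(5, 3) -> merged; set of 5 now {3, 5}
Step 6: union(2, 1) -> merged; set of 2 now {1, 2, 4}
Step 7: find(2) -> no change; set of 2 is {1, 2, 4}
Step 8: union(3, 7) -> merged; set of 3 now {3, 5, 7}
Step 9: union(7, 3) -> already same set; set of 7 now {3, 5, 7}
Step 10: find(3) -> no change; set of 3 is {3, 5, 7}
Step 11: union(2, 4) -> already same set; set of 2 now {1, 2, 4}
Set of 3: {3, 5, 7}; 4 is not a member.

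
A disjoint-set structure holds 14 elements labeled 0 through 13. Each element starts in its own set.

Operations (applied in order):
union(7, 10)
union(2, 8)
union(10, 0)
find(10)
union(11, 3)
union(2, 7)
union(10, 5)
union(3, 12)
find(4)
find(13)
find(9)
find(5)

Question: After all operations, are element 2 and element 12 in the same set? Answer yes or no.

Step 1: union(7, 10) -> merged; set of 7 now {7, 10}
Step 2: union(2, 8) -> merged; set of 2 now {2, 8}
Step 3: union(10, 0) -> merged; set of 10 now {0, 7, 10}
Step 4: find(10) -> no change; set of 10 is {0, 7, 10}
Step 5: union(11, 3) -> merged; set of 11 now {3, 11}
Step 6: union(2, 7) -> merged; set of 2 now {0, 2, 7, 8, 10}
Step 7: union(10, 5) -> merged; set of 10 now {0, 2, 5, 7, 8, 10}
Step 8: union(3, 12) -> merged; set of 3 now {3, 11, 12}
Step 9: find(4) -> no change; set of 4 is {4}
Step 10: find(13) -> no change; set of 13 is {13}
Step 11: find(9) -> no change; set of 9 is {9}
Step 12: find(5) -> no change; set of 5 is {0, 2, 5, 7, 8, 10}
Set of 2: {0, 2, 5, 7, 8, 10}; 12 is not a member.

Answer: no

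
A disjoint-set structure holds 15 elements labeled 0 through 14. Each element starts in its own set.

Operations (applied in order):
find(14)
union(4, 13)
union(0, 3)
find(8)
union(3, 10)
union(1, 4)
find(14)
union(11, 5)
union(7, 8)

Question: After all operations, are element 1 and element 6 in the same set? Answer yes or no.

Step 1: find(14) -> no change; set of 14 is {14}
Step 2: union(4, 13) -> merged; set of 4 now {4, 13}
Step 3: union(0, 3) -> merged; set of 0 now {0, 3}
Step 4: find(8) -> no change; set of 8 is {8}
Step 5: union(3, 10) -> merged; set of 3 now {0, 3, 10}
Step 6: union(1, 4) -> merged; set of 1 now {1, 4, 13}
Step 7: find(14) -> no change; set of 14 is {14}
Step 8: union(11, 5) -> merged; set of 11 now {5, 11}
Step 9: union(7, 8) -> merged; set of 7 now {7, 8}
Set of 1: {1, 4, 13}; 6 is not a member.

Answer: no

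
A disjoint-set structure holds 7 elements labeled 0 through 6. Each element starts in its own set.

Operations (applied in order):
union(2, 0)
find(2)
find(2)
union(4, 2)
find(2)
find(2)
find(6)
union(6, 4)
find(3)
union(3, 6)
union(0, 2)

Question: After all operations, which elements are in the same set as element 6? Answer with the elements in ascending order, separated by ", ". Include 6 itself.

Step 1: union(2, 0) -> merged; set of 2 now {0, 2}
Step 2: find(2) -> no change; set of 2 is {0, 2}
Step 3: find(2) -> no change; set of 2 is {0, 2}
Step 4: union(4, 2) -> merged; set of 4 now {0, 2, 4}
Step 5: find(2) -> no change; set of 2 is {0, 2, 4}
Step 6: find(2) -> no change; set of 2 is {0, 2, 4}
Step 7: find(6) -> no change; set of 6 is {6}
Step 8: union(6, 4) -> merged; set of 6 now {0, 2, 4, 6}
Step 9: find(3) -> no change; set of 3 is {3}
Step 10: union(3, 6) -> merged; set of 3 now {0, 2, 3, 4, 6}
Step 11: union(0, 2) -> already same set; set of 0 now {0, 2, 3, 4, 6}
Component of 6: {0, 2, 3, 4, 6}

Answer: 0, 2, 3, 4, 6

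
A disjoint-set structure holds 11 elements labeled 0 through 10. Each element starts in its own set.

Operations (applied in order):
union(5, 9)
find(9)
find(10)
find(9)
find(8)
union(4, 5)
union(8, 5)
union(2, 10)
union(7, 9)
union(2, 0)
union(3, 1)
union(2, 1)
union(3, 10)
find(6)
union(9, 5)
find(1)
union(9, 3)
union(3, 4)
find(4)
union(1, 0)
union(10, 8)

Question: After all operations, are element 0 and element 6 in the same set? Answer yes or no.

Answer: no

Derivation:
Step 1: union(5, 9) -> merged; set of 5 now {5, 9}
Step 2: find(9) -> no change; set of 9 is {5, 9}
Step 3: find(10) -> no change; set of 10 is {10}
Step 4: find(9) -> no change; set of 9 is {5, 9}
Step 5: find(8) -> no change; set of 8 is {8}
Step 6: union(4, 5) -> merged; set of 4 now {4, 5, 9}
Step 7: union(8, 5) -> merged; set of 8 now {4, 5, 8, 9}
Step 8: union(2, 10) -> merged; set of 2 now {2, 10}
Step 9: union(7, 9) -> merged; set of 7 now {4, 5, 7, 8, 9}
Step 10: union(2, 0) -> merged; set of 2 now {0, 2, 10}
Step 11: union(3, 1) -> merged; set of 3 now {1, 3}
Step 12: union(2, 1) -> merged; set of 2 now {0, 1, 2, 3, 10}
Step 13: union(3, 10) -> already same set; set of 3 now {0, 1, 2, 3, 10}
Step 14: find(6) -> no change; set of 6 is {6}
Step 15: union(9, 5) -> already same set; set of 9 now {4, 5, 7, 8, 9}
Step 16: find(1) -> no change; set of 1 is {0, 1, 2, 3, 10}
Step 17: union(9, 3) -> merged; set of 9 now {0, 1, 2, 3, 4, 5, 7, 8, 9, 10}
Step 18: union(3, 4) -> already same set; set of 3 now {0, 1, 2, 3, 4, 5, 7, 8, 9, 10}
Step 19: find(4) -> no change; set of 4 is {0, 1, 2, 3, 4, 5, 7, 8, 9, 10}
Step 20: union(1, 0) -> already same set; set of 1 now {0, 1, 2, 3, 4, 5, 7, 8, 9, 10}
Step 21: union(10, 8) -> already same set; set of 10 now {0, 1, 2, 3, 4, 5, 7, 8, 9, 10}
Set of 0: {0, 1, 2, 3, 4, 5, 7, 8, 9, 10}; 6 is not a member.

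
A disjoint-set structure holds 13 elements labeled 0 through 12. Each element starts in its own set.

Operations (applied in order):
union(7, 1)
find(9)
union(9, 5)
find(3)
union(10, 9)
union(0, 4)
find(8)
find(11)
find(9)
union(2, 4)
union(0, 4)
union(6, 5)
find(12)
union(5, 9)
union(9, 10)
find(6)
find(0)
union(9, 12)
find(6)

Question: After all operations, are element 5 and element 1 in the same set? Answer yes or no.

Step 1: union(7, 1) -> merged; set of 7 now {1, 7}
Step 2: find(9) -> no change; set of 9 is {9}
Step 3: union(9, 5) -> merged; set of 9 now {5, 9}
Step 4: find(3) -> no change; set of 3 is {3}
Step 5: union(10, 9) -> merged; set of 10 now {5, 9, 10}
Step 6: union(0, 4) -> merged; set of 0 now {0, 4}
Step 7: find(8) -> no change; set of 8 is {8}
Step 8: find(11) -> no change; set of 11 is {11}
Step 9: find(9) -> no change; set of 9 is {5, 9, 10}
Step 10: union(2, 4) -> merged; set of 2 now {0, 2, 4}
Step 11: union(0, 4) -> already same set; set of 0 now {0, 2, 4}
Step 12: union(6, 5) -> merged; set of 6 now {5, 6, 9, 10}
Step 13: find(12) -> no change; set of 12 is {12}
Step 14: union(5, 9) -> already same set; set of 5 now {5, 6, 9, 10}
Step 15: union(9, 10) -> already same set; set of 9 now {5, 6, 9, 10}
Step 16: find(6) -> no change; set of 6 is {5, 6, 9, 10}
Step 17: find(0) -> no change; set of 0 is {0, 2, 4}
Step 18: union(9, 12) -> merged; set of 9 now {5, 6, 9, 10, 12}
Step 19: find(6) -> no change; set of 6 is {5, 6, 9, 10, 12}
Set of 5: {5, 6, 9, 10, 12}; 1 is not a member.

Answer: no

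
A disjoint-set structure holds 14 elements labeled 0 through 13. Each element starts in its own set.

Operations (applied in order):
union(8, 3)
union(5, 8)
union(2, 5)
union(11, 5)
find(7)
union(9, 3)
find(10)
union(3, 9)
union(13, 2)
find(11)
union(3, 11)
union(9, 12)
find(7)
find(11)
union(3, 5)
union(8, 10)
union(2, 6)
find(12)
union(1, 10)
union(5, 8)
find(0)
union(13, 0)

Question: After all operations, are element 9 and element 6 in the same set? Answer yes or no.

Step 1: union(8, 3) -> merged; set of 8 now {3, 8}
Step 2: union(5, 8) -> merged; set of 5 now {3, 5, 8}
Step 3: union(2, 5) -> merged; set of 2 now {2, 3, 5, 8}
Step 4: union(11, 5) -> merged; set of 11 now {2, 3, 5, 8, 11}
Step 5: find(7) -> no change; set of 7 is {7}
Step 6: union(9, 3) -> merged; set of 9 now {2, 3, 5, 8, 9, 11}
Step 7: find(10) -> no change; set of 10 is {10}
Step 8: union(3, 9) -> already same set; set of 3 now {2, 3, 5, 8, 9, 11}
Step 9: union(13, 2) -> merged; set of 13 now {2, 3, 5, 8, 9, 11, 13}
Step 10: find(11) -> no change; set of 11 is {2, 3, 5, 8, 9, 11, 13}
Step 11: union(3, 11) -> already same set; set of 3 now {2, 3, 5, 8, 9, 11, 13}
Step 12: union(9, 12) -> merged; set of 9 now {2, 3, 5, 8, 9, 11, 12, 13}
Step 13: find(7) -> no change; set of 7 is {7}
Step 14: find(11) -> no change; set of 11 is {2, 3, 5, 8, 9, 11, 12, 13}
Step 15: union(3, 5) -> already same set; set of 3 now {2, 3, 5, 8, 9, 11, 12, 13}
Step 16: union(8, 10) -> merged; set of 8 now {2, 3, 5, 8, 9, 10, 11, 12, 13}
Step 17: union(2, 6) -> merged; set of 2 now {2, 3, 5, 6, 8, 9, 10, 11, 12, 13}
Step 18: find(12) -> no change; set of 12 is {2, 3, 5, 6, 8, 9, 10, 11, 12, 13}
Step 19: union(1, 10) -> merged; set of 1 now {1, 2, 3, 5, 6, 8, 9, 10, 11, 12, 13}
Step 20: union(5, 8) -> already same set; set of 5 now {1, 2, 3, 5, 6, 8, 9, 10, 11, 12, 13}
Step 21: find(0) -> no change; set of 0 is {0}
Step 22: union(13, 0) -> merged; set of 13 now {0, 1, 2, 3, 5, 6, 8, 9, 10, 11, 12, 13}
Set of 9: {0, 1, 2, 3, 5, 6, 8, 9, 10, 11, 12, 13}; 6 is a member.

Answer: yes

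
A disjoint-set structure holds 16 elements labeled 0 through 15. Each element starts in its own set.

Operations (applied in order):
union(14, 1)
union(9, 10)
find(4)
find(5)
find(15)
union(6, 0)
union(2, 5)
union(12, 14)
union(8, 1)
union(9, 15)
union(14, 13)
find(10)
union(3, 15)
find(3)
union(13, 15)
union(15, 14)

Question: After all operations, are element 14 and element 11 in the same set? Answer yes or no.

Step 1: union(14, 1) -> merged; set of 14 now {1, 14}
Step 2: union(9, 10) -> merged; set of 9 now {9, 10}
Step 3: find(4) -> no change; set of 4 is {4}
Step 4: find(5) -> no change; set of 5 is {5}
Step 5: find(15) -> no change; set of 15 is {15}
Step 6: union(6, 0) -> merged; set of 6 now {0, 6}
Step 7: union(2, 5) -> merged; set of 2 now {2, 5}
Step 8: union(12, 14) -> merged; set of 12 now {1, 12, 14}
Step 9: union(8, 1) -> merged; set of 8 now {1, 8, 12, 14}
Step 10: union(9, 15) -> merged; set of 9 now {9, 10, 15}
Step 11: union(14, 13) -> merged; set of 14 now {1, 8, 12, 13, 14}
Step 12: find(10) -> no change; set of 10 is {9, 10, 15}
Step 13: union(3, 15) -> merged; set of 3 now {3, 9, 10, 15}
Step 14: find(3) -> no change; set of 3 is {3, 9, 10, 15}
Step 15: union(13, 15) -> merged; set of 13 now {1, 3, 8, 9, 10, 12, 13, 14, 15}
Step 16: union(15, 14) -> already same set; set of 15 now {1, 3, 8, 9, 10, 12, 13, 14, 15}
Set of 14: {1, 3, 8, 9, 10, 12, 13, 14, 15}; 11 is not a member.

Answer: no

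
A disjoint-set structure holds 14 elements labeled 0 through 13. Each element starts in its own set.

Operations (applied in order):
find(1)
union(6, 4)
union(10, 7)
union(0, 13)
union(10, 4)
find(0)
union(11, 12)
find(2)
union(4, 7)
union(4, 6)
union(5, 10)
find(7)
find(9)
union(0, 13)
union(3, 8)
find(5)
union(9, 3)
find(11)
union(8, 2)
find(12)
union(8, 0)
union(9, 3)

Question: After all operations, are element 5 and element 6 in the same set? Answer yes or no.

Answer: yes

Derivation:
Step 1: find(1) -> no change; set of 1 is {1}
Step 2: union(6, 4) -> merged; set of 6 now {4, 6}
Step 3: union(10, 7) -> merged; set of 10 now {7, 10}
Step 4: union(0, 13) -> merged; set of 0 now {0, 13}
Step 5: union(10, 4) -> merged; set of 10 now {4, 6, 7, 10}
Step 6: find(0) -> no change; set of 0 is {0, 13}
Step 7: union(11, 12) -> merged; set of 11 now {11, 12}
Step 8: find(2) -> no change; set of 2 is {2}
Step 9: union(4, 7) -> already same set; set of 4 now {4, 6, 7, 10}
Step 10: union(4, 6) -> already same set; set of 4 now {4, 6, 7, 10}
Step 11: union(5, 10) -> merged; set of 5 now {4, 5, 6, 7, 10}
Step 12: find(7) -> no change; set of 7 is {4, 5, 6, 7, 10}
Step 13: find(9) -> no change; set of 9 is {9}
Step 14: union(0, 13) -> already same set; set of 0 now {0, 13}
Step 15: union(3, 8) -> merged; set of 3 now {3, 8}
Step 16: find(5) -> no change; set of 5 is {4, 5, 6, 7, 10}
Step 17: union(9, 3) -> merged; set of 9 now {3, 8, 9}
Step 18: find(11) -> no change; set of 11 is {11, 12}
Step 19: union(8, 2) -> merged; set of 8 now {2, 3, 8, 9}
Step 20: find(12) -> no change; set of 12 is {11, 12}
Step 21: union(8, 0) -> merged; set of 8 now {0, 2, 3, 8, 9, 13}
Step 22: union(9, 3) -> already same set; set of 9 now {0, 2, 3, 8, 9, 13}
Set of 5: {4, 5, 6, 7, 10}; 6 is a member.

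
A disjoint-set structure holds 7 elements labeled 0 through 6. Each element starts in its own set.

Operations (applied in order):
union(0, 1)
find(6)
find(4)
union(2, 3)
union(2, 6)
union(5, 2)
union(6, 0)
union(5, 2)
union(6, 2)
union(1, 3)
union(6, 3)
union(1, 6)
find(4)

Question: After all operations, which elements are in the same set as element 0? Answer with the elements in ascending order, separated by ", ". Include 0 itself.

Step 1: union(0, 1) -> merged; set of 0 now {0, 1}
Step 2: find(6) -> no change; set of 6 is {6}
Step 3: find(4) -> no change; set of 4 is {4}
Step 4: union(2, 3) -> merged; set of 2 now {2, 3}
Step 5: union(2, 6) -> merged; set of 2 now {2, 3, 6}
Step 6: union(5, 2) -> merged; set of 5 now {2, 3, 5, 6}
Step 7: union(6, 0) -> merged; set of 6 now {0, 1, 2, 3, 5, 6}
Step 8: union(5, 2) -> already same set; set of 5 now {0, 1, 2, 3, 5, 6}
Step 9: union(6, 2) -> already same set; set of 6 now {0, 1, 2, 3, 5, 6}
Step 10: union(1, 3) -> already same set; set of 1 now {0, 1, 2, 3, 5, 6}
Step 11: union(6, 3) -> already same set; set of 6 now {0, 1, 2, 3, 5, 6}
Step 12: union(1, 6) -> already same set; set of 1 now {0, 1, 2, 3, 5, 6}
Step 13: find(4) -> no change; set of 4 is {4}
Component of 0: {0, 1, 2, 3, 5, 6}

Answer: 0, 1, 2, 3, 5, 6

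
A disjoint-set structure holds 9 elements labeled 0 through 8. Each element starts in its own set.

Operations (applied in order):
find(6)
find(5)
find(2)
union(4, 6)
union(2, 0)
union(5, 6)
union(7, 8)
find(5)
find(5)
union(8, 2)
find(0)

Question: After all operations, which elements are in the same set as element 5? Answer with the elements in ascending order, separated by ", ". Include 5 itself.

Step 1: find(6) -> no change; set of 6 is {6}
Step 2: find(5) -> no change; set of 5 is {5}
Step 3: find(2) -> no change; set of 2 is {2}
Step 4: union(4, 6) -> merged; set of 4 now {4, 6}
Step 5: union(2, 0) -> merged; set of 2 now {0, 2}
Step 6: union(5, 6) -> merged; set of 5 now {4, 5, 6}
Step 7: union(7, 8) -> merged; set of 7 now {7, 8}
Step 8: find(5) -> no change; set of 5 is {4, 5, 6}
Step 9: find(5) -> no change; set of 5 is {4, 5, 6}
Step 10: union(8, 2) -> merged; set of 8 now {0, 2, 7, 8}
Step 11: find(0) -> no change; set of 0 is {0, 2, 7, 8}
Component of 5: {4, 5, 6}

Answer: 4, 5, 6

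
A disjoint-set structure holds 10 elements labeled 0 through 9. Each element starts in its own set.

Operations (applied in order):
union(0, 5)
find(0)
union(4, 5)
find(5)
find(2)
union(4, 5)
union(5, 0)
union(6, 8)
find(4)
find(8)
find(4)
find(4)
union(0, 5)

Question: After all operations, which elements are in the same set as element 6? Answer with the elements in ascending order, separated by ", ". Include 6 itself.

Answer: 6, 8

Derivation:
Step 1: union(0, 5) -> merged; set of 0 now {0, 5}
Step 2: find(0) -> no change; set of 0 is {0, 5}
Step 3: union(4, 5) -> merged; set of 4 now {0, 4, 5}
Step 4: find(5) -> no change; set of 5 is {0, 4, 5}
Step 5: find(2) -> no change; set of 2 is {2}
Step 6: union(4, 5) -> already same set; set of 4 now {0, 4, 5}
Step 7: union(5, 0) -> already same set; set of 5 now {0, 4, 5}
Step 8: union(6, 8) -> merged; set of 6 now {6, 8}
Step 9: find(4) -> no change; set of 4 is {0, 4, 5}
Step 10: find(8) -> no change; set of 8 is {6, 8}
Step 11: find(4) -> no change; set of 4 is {0, 4, 5}
Step 12: find(4) -> no change; set of 4 is {0, 4, 5}
Step 13: union(0, 5) -> already same set; set of 0 now {0, 4, 5}
Component of 6: {6, 8}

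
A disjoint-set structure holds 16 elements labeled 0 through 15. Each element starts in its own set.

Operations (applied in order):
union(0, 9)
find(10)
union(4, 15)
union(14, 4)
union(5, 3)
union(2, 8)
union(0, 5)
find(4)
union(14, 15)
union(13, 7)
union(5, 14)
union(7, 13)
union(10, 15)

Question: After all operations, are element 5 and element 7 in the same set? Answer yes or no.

Step 1: union(0, 9) -> merged; set of 0 now {0, 9}
Step 2: find(10) -> no change; set of 10 is {10}
Step 3: union(4, 15) -> merged; set of 4 now {4, 15}
Step 4: union(14, 4) -> merged; set of 14 now {4, 14, 15}
Step 5: union(5, 3) -> merged; set of 5 now {3, 5}
Step 6: union(2, 8) -> merged; set of 2 now {2, 8}
Step 7: union(0, 5) -> merged; set of 0 now {0, 3, 5, 9}
Step 8: find(4) -> no change; set of 4 is {4, 14, 15}
Step 9: union(14, 15) -> already same set; set of 14 now {4, 14, 15}
Step 10: union(13, 7) -> merged; set of 13 now {7, 13}
Step 11: union(5, 14) -> merged; set of 5 now {0, 3, 4, 5, 9, 14, 15}
Step 12: union(7, 13) -> already same set; set of 7 now {7, 13}
Step 13: union(10, 15) -> merged; set of 10 now {0, 3, 4, 5, 9, 10, 14, 15}
Set of 5: {0, 3, 4, 5, 9, 10, 14, 15}; 7 is not a member.

Answer: no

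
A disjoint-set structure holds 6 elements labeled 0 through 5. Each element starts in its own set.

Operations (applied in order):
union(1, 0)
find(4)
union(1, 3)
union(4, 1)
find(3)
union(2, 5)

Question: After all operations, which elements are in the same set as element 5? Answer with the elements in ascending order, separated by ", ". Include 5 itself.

Answer: 2, 5

Derivation:
Step 1: union(1, 0) -> merged; set of 1 now {0, 1}
Step 2: find(4) -> no change; set of 4 is {4}
Step 3: union(1, 3) -> merged; set of 1 now {0, 1, 3}
Step 4: union(4, 1) -> merged; set of 4 now {0, 1, 3, 4}
Step 5: find(3) -> no change; set of 3 is {0, 1, 3, 4}
Step 6: union(2, 5) -> merged; set of 2 now {2, 5}
Component of 5: {2, 5}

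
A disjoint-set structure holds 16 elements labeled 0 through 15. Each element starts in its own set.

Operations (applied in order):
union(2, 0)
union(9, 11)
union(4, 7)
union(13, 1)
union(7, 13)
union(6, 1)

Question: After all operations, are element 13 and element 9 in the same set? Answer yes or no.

Answer: no

Derivation:
Step 1: union(2, 0) -> merged; set of 2 now {0, 2}
Step 2: union(9, 11) -> merged; set of 9 now {9, 11}
Step 3: union(4, 7) -> merged; set of 4 now {4, 7}
Step 4: union(13, 1) -> merged; set of 13 now {1, 13}
Step 5: union(7, 13) -> merged; set of 7 now {1, 4, 7, 13}
Step 6: union(6, 1) -> merged; set of 6 now {1, 4, 6, 7, 13}
Set of 13: {1, 4, 6, 7, 13}; 9 is not a member.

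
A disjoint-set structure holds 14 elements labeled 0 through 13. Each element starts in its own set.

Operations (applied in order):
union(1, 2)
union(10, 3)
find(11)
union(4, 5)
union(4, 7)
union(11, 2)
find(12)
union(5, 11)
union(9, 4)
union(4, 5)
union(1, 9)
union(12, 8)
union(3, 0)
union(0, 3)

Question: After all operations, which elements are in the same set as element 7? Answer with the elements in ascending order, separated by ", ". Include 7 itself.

Step 1: union(1, 2) -> merged; set of 1 now {1, 2}
Step 2: union(10, 3) -> merged; set of 10 now {3, 10}
Step 3: find(11) -> no change; set of 11 is {11}
Step 4: union(4, 5) -> merged; set of 4 now {4, 5}
Step 5: union(4, 7) -> merged; set of 4 now {4, 5, 7}
Step 6: union(11, 2) -> merged; set of 11 now {1, 2, 11}
Step 7: find(12) -> no change; set of 12 is {12}
Step 8: union(5, 11) -> merged; set of 5 now {1, 2, 4, 5, 7, 11}
Step 9: union(9, 4) -> merged; set of 9 now {1, 2, 4, 5, 7, 9, 11}
Step 10: union(4, 5) -> already same set; set of 4 now {1, 2, 4, 5, 7, 9, 11}
Step 11: union(1, 9) -> already same set; set of 1 now {1, 2, 4, 5, 7, 9, 11}
Step 12: union(12, 8) -> merged; set of 12 now {8, 12}
Step 13: union(3, 0) -> merged; set of 3 now {0, 3, 10}
Step 14: union(0, 3) -> already same set; set of 0 now {0, 3, 10}
Component of 7: {1, 2, 4, 5, 7, 9, 11}

Answer: 1, 2, 4, 5, 7, 9, 11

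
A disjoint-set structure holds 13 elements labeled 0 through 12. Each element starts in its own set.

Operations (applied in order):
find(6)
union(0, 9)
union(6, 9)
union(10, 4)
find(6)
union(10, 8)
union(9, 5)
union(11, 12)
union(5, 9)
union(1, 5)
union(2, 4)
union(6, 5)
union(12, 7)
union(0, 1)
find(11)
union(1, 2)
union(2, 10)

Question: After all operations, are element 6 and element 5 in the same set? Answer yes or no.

Step 1: find(6) -> no change; set of 6 is {6}
Step 2: union(0, 9) -> merged; set of 0 now {0, 9}
Step 3: union(6, 9) -> merged; set of 6 now {0, 6, 9}
Step 4: union(10, 4) -> merged; set of 10 now {4, 10}
Step 5: find(6) -> no change; set of 6 is {0, 6, 9}
Step 6: union(10, 8) -> merged; set of 10 now {4, 8, 10}
Step 7: union(9, 5) -> merged; set of 9 now {0, 5, 6, 9}
Step 8: union(11, 12) -> merged; set of 11 now {11, 12}
Step 9: union(5, 9) -> already same set; set of 5 now {0, 5, 6, 9}
Step 10: union(1, 5) -> merged; set of 1 now {0, 1, 5, 6, 9}
Step 11: union(2, 4) -> merged; set of 2 now {2, 4, 8, 10}
Step 12: union(6, 5) -> already same set; set of 6 now {0, 1, 5, 6, 9}
Step 13: union(12, 7) -> merged; set of 12 now {7, 11, 12}
Step 14: union(0, 1) -> already same set; set of 0 now {0, 1, 5, 6, 9}
Step 15: find(11) -> no change; set of 11 is {7, 11, 12}
Step 16: union(1, 2) -> merged; set of 1 now {0, 1, 2, 4, 5, 6, 8, 9, 10}
Step 17: union(2, 10) -> already same set; set of 2 now {0, 1, 2, 4, 5, 6, 8, 9, 10}
Set of 6: {0, 1, 2, 4, 5, 6, 8, 9, 10}; 5 is a member.

Answer: yes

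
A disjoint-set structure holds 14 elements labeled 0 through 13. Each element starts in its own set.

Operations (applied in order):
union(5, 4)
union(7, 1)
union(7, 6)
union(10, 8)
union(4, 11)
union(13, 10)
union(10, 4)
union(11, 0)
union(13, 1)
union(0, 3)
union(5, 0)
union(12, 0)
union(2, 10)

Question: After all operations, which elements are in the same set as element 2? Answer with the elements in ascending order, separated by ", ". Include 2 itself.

Step 1: union(5, 4) -> merged; set of 5 now {4, 5}
Step 2: union(7, 1) -> merged; set of 7 now {1, 7}
Step 3: union(7, 6) -> merged; set of 7 now {1, 6, 7}
Step 4: union(10, 8) -> merged; set of 10 now {8, 10}
Step 5: union(4, 11) -> merged; set of 4 now {4, 5, 11}
Step 6: union(13, 10) -> merged; set of 13 now {8, 10, 13}
Step 7: union(10, 4) -> merged; set of 10 now {4, 5, 8, 10, 11, 13}
Step 8: union(11, 0) -> merged; set of 11 now {0, 4, 5, 8, 10, 11, 13}
Step 9: union(13, 1) -> merged; set of 13 now {0, 1, 4, 5, 6, 7, 8, 10, 11, 13}
Step 10: union(0, 3) -> merged; set of 0 now {0, 1, 3, 4, 5, 6, 7, 8, 10, 11, 13}
Step 11: union(5, 0) -> already same set; set of 5 now {0, 1, 3, 4, 5, 6, 7, 8, 10, 11, 13}
Step 12: union(12, 0) -> merged; set of 12 now {0, 1, 3, 4, 5, 6, 7, 8, 10, 11, 12, 13}
Step 13: union(2, 10) -> merged; set of 2 now {0, 1, 2, 3, 4, 5, 6, 7, 8, 10, 11, 12, 13}
Component of 2: {0, 1, 2, 3, 4, 5, 6, 7, 8, 10, 11, 12, 13}

Answer: 0, 1, 2, 3, 4, 5, 6, 7, 8, 10, 11, 12, 13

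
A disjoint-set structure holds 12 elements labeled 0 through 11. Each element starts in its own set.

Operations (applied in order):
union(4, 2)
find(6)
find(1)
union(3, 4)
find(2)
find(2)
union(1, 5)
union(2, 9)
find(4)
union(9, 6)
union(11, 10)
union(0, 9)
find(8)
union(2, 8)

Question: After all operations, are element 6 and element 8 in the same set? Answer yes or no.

Answer: yes

Derivation:
Step 1: union(4, 2) -> merged; set of 4 now {2, 4}
Step 2: find(6) -> no change; set of 6 is {6}
Step 3: find(1) -> no change; set of 1 is {1}
Step 4: union(3, 4) -> merged; set of 3 now {2, 3, 4}
Step 5: find(2) -> no change; set of 2 is {2, 3, 4}
Step 6: find(2) -> no change; set of 2 is {2, 3, 4}
Step 7: union(1, 5) -> merged; set of 1 now {1, 5}
Step 8: union(2, 9) -> merged; set of 2 now {2, 3, 4, 9}
Step 9: find(4) -> no change; set of 4 is {2, 3, 4, 9}
Step 10: union(9, 6) -> merged; set of 9 now {2, 3, 4, 6, 9}
Step 11: union(11, 10) -> merged; set of 11 now {10, 11}
Step 12: union(0, 9) -> merged; set of 0 now {0, 2, 3, 4, 6, 9}
Step 13: find(8) -> no change; set of 8 is {8}
Step 14: union(2, 8) -> merged; set of 2 now {0, 2, 3, 4, 6, 8, 9}
Set of 6: {0, 2, 3, 4, 6, 8, 9}; 8 is a member.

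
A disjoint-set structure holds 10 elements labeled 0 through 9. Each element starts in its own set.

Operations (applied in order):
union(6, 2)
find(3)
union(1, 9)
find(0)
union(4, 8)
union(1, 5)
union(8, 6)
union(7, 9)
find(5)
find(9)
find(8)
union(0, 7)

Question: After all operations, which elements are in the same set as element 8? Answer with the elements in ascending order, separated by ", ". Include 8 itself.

Answer: 2, 4, 6, 8

Derivation:
Step 1: union(6, 2) -> merged; set of 6 now {2, 6}
Step 2: find(3) -> no change; set of 3 is {3}
Step 3: union(1, 9) -> merged; set of 1 now {1, 9}
Step 4: find(0) -> no change; set of 0 is {0}
Step 5: union(4, 8) -> merged; set of 4 now {4, 8}
Step 6: union(1, 5) -> merged; set of 1 now {1, 5, 9}
Step 7: union(8, 6) -> merged; set of 8 now {2, 4, 6, 8}
Step 8: union(7, 9) -> merged; set of 7 now {1, 5, 7, 9}
Step 9: find(5) -> no change; set of 5 is {1, 5, 7, 9}
Step 10: find(9) -> no change; set of 9 is {1, 5, 7, 9}
Step 11: find(8) -> no change; set of 8 is {2, 4, 6, 8}
Step 12: union(0, 7) -> merged; set of 0 now {0, 1, 5, 7, 9}
Component of 8: {2, 4, 6, 8}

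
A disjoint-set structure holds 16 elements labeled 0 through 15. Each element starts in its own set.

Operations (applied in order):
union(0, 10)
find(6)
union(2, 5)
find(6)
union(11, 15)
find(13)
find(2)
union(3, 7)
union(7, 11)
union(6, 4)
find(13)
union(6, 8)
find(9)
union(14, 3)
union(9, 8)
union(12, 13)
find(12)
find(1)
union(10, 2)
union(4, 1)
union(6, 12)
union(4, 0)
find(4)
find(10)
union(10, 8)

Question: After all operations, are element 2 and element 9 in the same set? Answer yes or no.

Answer: yes

Derivation:
Step 1: union(0, 10) -> merged; set of 0 now {0, 10}
Step 2: find(6) -> no change; set of 6 is {6}
Step 3: union(2, 5) -> merged; set of 2 now {2, 5}
Step 4: find(6) -> no change; set of 6 is {6}
Step 5: union(11, 15) -> merged; set of 11 now {11, 15}
Step 6: find(13) -> no change; set of 13 is {13}
Step 7: find(2) -> no change; set of 2 is {2, 5}
Step 8: union(3, 7) -> merged; set of 3 now {3, 7}
Step 9: union(7, 11) -> merged; set of 7 now {3, 7, 11, 15}
Step 10: union(6, 4) -> merged; set of 6 now {4, 6}
Step 11: find(13) -> no change; set of 13 is {13}
Step 12: union(6, 8) -> merged; set of 6 now {4, 6, 8}
Step 13: find(9) -> no change; set of 9 is {9}
Step 14: union(14, 3) -> merged; set of 14 now {3, 7, 11, 14, 15}
Step 15: union(9, 8) -> merged; set of 9 now {4, 6, 8, 9}
Step 16: union(12, 13) -> merged; set of 12 now {12, 13}
Step 17: find(12) -> no change; set of 12 is {12, 13}
Step 18: find(1) -> no change; set of 1 is {1}
Step 19: union(10, 2) -> merged; set of 10 now {0, 2, 5, 10}
Step 20: union(4, 1) -> merged; set of 4 now {1, 4, 6, 8, 9}
Step 21: union(6, 12) -> merged; set of 6 now {1, 4, 6, 8, 9, 12, 13}
Step 22: union(4, 0) -> merged; set of 4 now {0, 1, 2, 4, 5, 6, 8, 9, 10, 12, 13}
Step 23: find(4) -> no change; set of 4 is {0, 1, 2, 4, 5, 6, 8, 9, 10, 12, 13}
Step 24: find(10) -> no change; set of 10 is {0, 1, 2, 4, 5, 6, 8, 9, 10, 12, 13}
Step 25: union(10, 8) -> already same set; set of 10 now {0, 1, 2, 4, 5, 6, 8, 9, 10, 12, 13}
Set of 2: {0, 1, 2, 4, 5, 6, 8, 9, 10, 12, 13}; 9 is a member.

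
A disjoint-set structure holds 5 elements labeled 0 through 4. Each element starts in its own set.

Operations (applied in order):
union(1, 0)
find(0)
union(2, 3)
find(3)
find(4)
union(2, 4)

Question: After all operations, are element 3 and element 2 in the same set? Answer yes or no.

Step 1: union(1, 0) -> merged; set of 1 now {0, 1}
Step 2: find(0) -> no change; set of 0 is {0, 1}
Step 3: union(2, 3) -> merged; set of 2 now {2, 3}
Step 4: find(3) -> no change; set of 3 is {2, 3}
Step 5: find(4) -> no change; set of 4 is {4}
Step 6: union(2, 4) -> merged; set of 2 now {2, 3, 4}
Set of 3: {2, 3, 4}; 2 is a member.

Answer: yes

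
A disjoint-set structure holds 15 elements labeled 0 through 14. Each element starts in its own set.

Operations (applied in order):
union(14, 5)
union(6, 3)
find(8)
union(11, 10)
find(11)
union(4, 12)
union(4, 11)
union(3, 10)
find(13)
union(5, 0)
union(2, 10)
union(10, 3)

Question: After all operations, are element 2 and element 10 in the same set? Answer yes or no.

Answer: yes

Derivation:
Step 1: union(14, 5) -> merged; set of 14 now {5, 14}
Step 2: union(6, 3) -> merged; set of 6 now {3, 6}
Step 3: find(8) -> no change; set of 8 is {8}
Step 4: union(11, 10) -> merged; set of 11 now {10, 11}
Step 5: find(11) -> no change; set of 11 is {10, 11}
Step 6: union(4, 12) -> merged; set of 4 now {4, 12}
Step 7: union(4, 11) -> merged; set of 4 now {4, 10, 11, 12}
Step 8: union(3, 10) -> merged; set of 3 now {3, 4, 6, 10, 11, 12}
Step 9: find(13) -> no change; set of 13 is {13}
Step 10: union(5, 0) -> merged; set of 5 now {0, 5, 14}
Step 11: union(2, 10) -> merged; set of 2 now {2, 3, 4, 6, 10, 11, 12}
Step 12: union(10, 3) -> already same set; set of 10 now {2, 3, 4, 6, 10, 11, 12}
Set of 2: {2, 3, 4, 6, 10, 11, 12}; 10 is a member.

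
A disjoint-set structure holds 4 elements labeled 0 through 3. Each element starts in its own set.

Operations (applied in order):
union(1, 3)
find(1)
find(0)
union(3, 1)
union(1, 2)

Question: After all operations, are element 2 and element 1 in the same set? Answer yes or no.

Answer: yes

Derivation:
Step 1: union(1, 3) -> merged; set of 1 now {1, 3}
Step 2: find(1) -> no change; set of 1 is {1, 3}
Step 3: find(0) -> no change; set of 0 is {0}
Step 4: union(3, 1) -> already same set; set of 3 now {1, 3}
Step 5: union(1, 2) -> merged; set of 1 now {1, 2, 3}
Set of 2: {1, 2, 3}; 1 is a member.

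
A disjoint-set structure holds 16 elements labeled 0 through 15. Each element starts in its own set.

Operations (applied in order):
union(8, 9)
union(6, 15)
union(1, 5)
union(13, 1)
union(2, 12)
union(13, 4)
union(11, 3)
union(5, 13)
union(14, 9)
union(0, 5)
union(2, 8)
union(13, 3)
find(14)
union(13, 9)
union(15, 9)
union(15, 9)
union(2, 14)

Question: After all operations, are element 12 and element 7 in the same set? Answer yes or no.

Step 1: union(8, 9) -> merged; set of 8 now {8, 9}
Step 2: union(6, 15) -> merged; set of 6 now {6, 15}
Step 3: union(1, 5) -> merged; set of 1 now {1, 5}
Step 4: union(13, 1) -> merged; set of 13 now {1, 5, 13}
Step 5: union(2, 12) -> merged; set of 2 now {2, 12}
Step 6: union(13, 4) -> merged; set of 13 now {1, 4, 5, 13}
Step 7: union(11, 3) -> merged; set of 11 now {3, 11}
Step 8: union(5, 13) -> already same set; set of 5 now {1, 4, 5, 13}
Step 9: union(14, 9) -> merged; set of 14 now {8, 9, 14}
Step 10: union(0, 5) -> merged; set of 0 now {0, 1, 4, 5, 13}
Step 11: union(2, 8) -> merged; set of 2 now {2, 8, 9, 12, 14}
Step 12: union(13, 3) -> merged; set of 13 now {0, 1, 3, 4, 5, 11, 13}
Step 13: find(14) -> no change; set of 14 is {2, 8, 9, 12, 14}
Step 14: union(13, 9) -> merged; set of 13 now {0, 1, 2, 3, 4, 5, 8, 9, 11, 12, 13, 14}
Step 15: union(15, 9) -> merged; set of 15 now {0, 1, 2, 3, 4, 5, 6, 8, 9, 11, 12, 13, 14, 15}
Step 16: union(15, 9) -> already same set; set of 15 now {0, 1, 2, 3, 4, 5, 6, 8, 9, 11, 12, 13, 14, 15}
Step 17: union(2, 14) -> already same set; set of 2 now {0, 1, 2, 3, 4, 5, 6, 8, 9, 11, 12, 13, 14, 15}
Set of 12: {0, 1, 2, 3, 4, 5, 6, 8, 9, 11, 12, 13, 14, 15}; 7 is not a member.

Answer: no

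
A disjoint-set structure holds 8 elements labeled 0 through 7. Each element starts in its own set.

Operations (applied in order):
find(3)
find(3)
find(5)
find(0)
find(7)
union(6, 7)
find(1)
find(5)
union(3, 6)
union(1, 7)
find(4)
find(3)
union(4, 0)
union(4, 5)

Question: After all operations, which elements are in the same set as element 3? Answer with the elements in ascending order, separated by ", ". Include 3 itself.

Step 1: find(3) -> no change; set of 3 is {3}
Step 2: find(3) -> no change; set of 3 is {3}
Step 3: find(5) -> no change; set of 5 is {5}
Step 4: find(0) -> no change; set of 0 is {0}
Step 5: find(7) -> no change; set of 7 is {7}
Step 6: union(6, 7) -> merged; set of 6 now {6, 7}
Step 7: find(1) -> no change; set of 1 is {1}
Step 8: find(5) -> no change; set of 5 is {5}
Step 9: union(3, 6) -> merged; set of 3 now {3, 6, 7}
Step 10: union(1, 7) -> merged; set of 1 now {1, 3, 6, 7}
Step 11: find(4) -> no change; set of 4 is {4}
Step 12: find(3) -> no change; set of 3 is {1, 3, 6, 7}
Step 13: union(4, 0) -> merged; set of 4 now {0, 4}
Step 14: union(4, 5) -> merged; set of 4 now {0, 4, 5}
Component of 3: {1, 3, 6, 7}

Answer: 1, 3, 6, 7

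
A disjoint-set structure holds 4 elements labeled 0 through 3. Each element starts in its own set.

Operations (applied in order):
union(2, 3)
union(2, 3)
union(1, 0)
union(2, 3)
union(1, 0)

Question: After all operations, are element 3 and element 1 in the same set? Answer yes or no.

Answer: no

Derivation:
Step 1: union(2, 3) -> merged; set of 2 now {2, 3}
Step 2: union(2, 3) -> already same set; set of 2 now {2, 3}
Step 3: union(1, 0) -> merged; set of 1 now {0, 1}
Step 4: union(2, 3) -> already same set; set of 2 now {2, 3}
Step 5: union(1, 0) -> already same set; set of 1 now {0, 1}
Set of 3: {2, 3}; 1 is not a member.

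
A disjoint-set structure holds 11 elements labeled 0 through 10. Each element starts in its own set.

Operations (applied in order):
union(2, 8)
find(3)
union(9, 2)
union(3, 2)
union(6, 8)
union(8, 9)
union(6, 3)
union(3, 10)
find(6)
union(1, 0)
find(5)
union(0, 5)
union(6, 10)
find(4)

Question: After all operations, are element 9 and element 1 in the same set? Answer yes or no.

Step 1: union(2, 8) -> merged; set of 2 now {2, 8}
Step 2: find(3) -> no change; set of 3 is {3}
Step 3: union(9, 2) -> merged; set of 9 now {2, 8, 9}
Step 4: union(3, 2) -> merged; set of 3 now {2, 3, 8, 9}
Step 5: union(6, 8) -> merged; set of 6 now {2, 3, 6, 8, 9}
Step 6: union(8, 9) -> already same set; set of 8 now {2, 3, 6, 8, 9}
Step 7: union(6, 3) -> already same set; set of 6 now {2, 3, 6, 8, 9}
Step 8: union(3, 10) -> merged; set of 3 now {2, 3, 6, 8, 9, 10}
Step 9: find(6) -> no change; set of 6 is {2, 3, 6, 8, 9, 10}
Step 10: union(1, 0) -> merged; set of 1 now {0, 1}
Step 11: find(5) -> no change; set of 5 is {5}
Step 12: union(0, 5) -> merged; set of 0 now {0, 1, 5}
Step 13: union(6, 10) -> already same set; set of 6 now {2, 3, 6, 8, 9, 10}
Step 14: find(4) -> no change; set of 4 is {4}
Set of 9: {2, 3, 6, 8, 9, 10}; 1 is not a member.

Answer: no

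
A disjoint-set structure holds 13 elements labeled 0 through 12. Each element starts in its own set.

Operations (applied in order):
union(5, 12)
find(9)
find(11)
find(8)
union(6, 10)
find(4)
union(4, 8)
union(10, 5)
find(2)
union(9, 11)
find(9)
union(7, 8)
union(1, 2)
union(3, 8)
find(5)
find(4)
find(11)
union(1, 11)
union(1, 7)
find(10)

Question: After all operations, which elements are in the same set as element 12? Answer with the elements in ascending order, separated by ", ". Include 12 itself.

Answer: 5, 6, 10, 12

Derivation:
Step 1: union(5, 12) -> merged; set of 5 now {5, 12}
Step 2: find(9) -> no change; set of 9 is {9}
Step 3: find(11) -> no change; set of 11 is {11}
Step 4: find(8) -> no change; set of 8 is {8}
Step 5: union(6, 10) -> merged; set of 6 now {6, 10}
Step 6: find(4) -> no change; set of 4 is {4}
Step 7: union(4, 8) -> merged; set of 4 now {4, 8}
Step 8: union(10, 5) -> merged; set of 10 now {5, 6, 10, 12}
Step 9: find(2) -> no change; set of 2 is {2}
Step 10: union(9, 11) -> merged; set of 9 now {9, 11}
Step 11: find(9) -> no change; set of 9 is {9, 11}
Step 12: union(7, 8) -> merged; set of 7 now {4, 7, 8}
Step 13: union(1, 2) -> merged; set of 1 now {1, 2}
Step 14: union(3, 8) -> merged; set of 3 now {3, 4, 7, 8}
Step 15: find(5) -> no change; set of 5 is {5, 6, 10, 12}
Step 16: find(4) -> no change; set of 4 is {3, 4, 7, 8}
Step 17: find(11) -> no change; set of 11 is {9, 11}
Step 18: union(1, 11) -> merged; set of 1 now {1, 2, 9, 11}
Step 19: union(1, 7) -> merged; set of 1 now {1, 2, 3, 4, 7, 8, 9, 11}
Step 20: find(10) -> no change; set of 10 is {5, 6, 10, 12}
Component of 12: {5, 6, 10, 12}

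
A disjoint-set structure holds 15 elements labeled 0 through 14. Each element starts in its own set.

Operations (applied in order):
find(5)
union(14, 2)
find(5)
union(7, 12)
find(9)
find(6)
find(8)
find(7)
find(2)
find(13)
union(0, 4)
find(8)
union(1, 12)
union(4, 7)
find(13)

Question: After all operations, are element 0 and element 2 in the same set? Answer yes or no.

Step 1: find(5) -> no change; set of 5 is {5}
Step 2: union(14, 2) -> merged; set of 14 now {2, 14}
Step 3: find(5) -> no change; set of 5 is {5}
Step 4: union(7, 12) -> merged; set of 7 now {7, 12}
Step 5: find(9) -> no change; set of 9 is {9}
Step 6: find(6) -> no change; set of 6 is {6}
Step 7: find(8) -> no change; set of 8 is {8}
Step 8: find(7) -> no change; set of 7 is {7, 12}
Step 9: find(2) -> no change; set of 2 is {2, 14}
Step 10: find(13) -> no change; set of 13 is {13}
Step 11: union(0, 4) -> merged; set of 0 now {0, 4}
Step 12: find(8) -> no change; set of 8 is {8}
Step 13: union(1, 12) -> merged; set of 1 now {1, 7, 12}
Step 14: union(4, 7) -> merged; set of 4 now {0, 1, 4, 7, 12}
Step 15: find(13) -> no change; set of 13 is {13}
Set of 0: {0, 1, 4, 7, 12}; 2 is not a member.

Answer: no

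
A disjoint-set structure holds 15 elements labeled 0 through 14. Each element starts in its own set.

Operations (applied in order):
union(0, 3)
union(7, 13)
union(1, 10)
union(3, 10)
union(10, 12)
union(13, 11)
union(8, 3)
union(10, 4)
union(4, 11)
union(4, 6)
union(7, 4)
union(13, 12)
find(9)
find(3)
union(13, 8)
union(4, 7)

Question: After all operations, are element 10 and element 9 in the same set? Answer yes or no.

Step 1: union(0, 3) -> merged; set of 0 now {0, 3}
Step 2: union(7, 13) -> merged; set of 7 now {7, 13}
Step 3: union(1, 10) -> merged; set of 1 now {1, 10}
Step 4: union(3, 10) -> merged; set of 3 now {0, 1, 3, 10}
Step 5: union(10, 12) -> merged; set of 10 now {0, 1, 3, 10, 12}
Step 6: union(13, 11) -> merged; set of 13 now {7, 11, 13}
Step 7: union(8, 3) -> merged; set of 8 now {0, 1, 3, 8, 10, 12}
Step 8: union(10, 4) -> merged; set of 10 now {0, 1, 3, 4, 8, 10, 12}
Step 9: union(4, 11) -> merged; set of 4 now {0, 1, 3, 4, 7, 8, 10, 11, 12, 13}
Step 10: union(4, 6) -> merged; set of 4 now {0, 1, 3, 4, 6, 7, 8, 10, 11, 12, 13}
Step 11: union(7, 4) -> already same set; set of 7 now {0, 1, 3, 4, 6, 7, 8, 10, 11, 12, 13}
Step 12: union(13, 12) -> already same set; set of 13 now {0, 1, 3, 4, 6, 7, 8, 10, 11, 12, 13}
Step 13: find(9) -> no change; set of 9 is {9}
Step 14: find(3) -> no change; set of 3 is {0, 1, 3, 4, 6, 7, 8, 10, 11, 12, 13}
Step 15: union(13, 8) -> already same set; set of 13 now {0, 1, 3, 4, 6, 7, 8, 10, 11, 12, 13}
Step 16: union(4, 7) -> already same set; set of 4 now {0, 1, 3, 4, 6, 7, 8, 10, 11, 12, 13}
Set of 10: {0, 1, 3, 4, 6, 7, 8, 10, 11, 12, 13}; 9 is not a member.

Answer: no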